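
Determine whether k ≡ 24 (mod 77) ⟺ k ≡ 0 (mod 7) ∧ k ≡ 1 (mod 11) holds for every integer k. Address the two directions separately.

(⇒) This fails: k = 24 gives 24 ≡ 24 (mod 77) but 24 ≡ 3 (mod 7), so the conjunction on the right does not hold.

(⇐) This fails: k = 56 satisfies both congruences on the right (56 ≡ 0 mod 7 and 56 ≡ 1 mod 11) yet 56 ≡ 56 (mod 77), not 24.

Both directions fail.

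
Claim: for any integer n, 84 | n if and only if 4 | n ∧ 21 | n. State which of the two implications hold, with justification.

Both directions hold; the statement is true.

(⟹) If 84 ∣ n, write n = 84q. Since 84 = 21·4, n = 4·(21q), so 4 ∣ n; and since 84 = 4·21, n = 21·(4q), so 21 ∣ n.

(⟸) Suppose 4 ∣ n and 21 ∣ n. Any common multiple of 4 and 21 is a multiple of their lcm; here gcd(4, 21) = 1, so lcm(4, 21) = 4·21 = 84, so 84 ∣ n.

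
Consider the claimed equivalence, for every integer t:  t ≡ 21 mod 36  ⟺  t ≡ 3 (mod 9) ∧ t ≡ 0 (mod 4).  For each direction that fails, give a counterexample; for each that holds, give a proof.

Forward direction. This fails: t = 21 gives 21 ≡ 21 (mod 36) but 21 ≡ 1 (mod 4), so the conjunction on the right does not hold.

Converse. This fails: t = 12 satisfies both congruences on the right (12 ≡ 3 mod 9 and 12 ≡ 0 mod 4) yet 12 ≡ 12 (mod 36), not 21.

Neither direction holds.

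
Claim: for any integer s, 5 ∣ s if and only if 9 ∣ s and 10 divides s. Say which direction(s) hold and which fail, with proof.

Only the reverse direction holds.

(→) This fails: take s = 5. Certainly 5 ∣ 5, but 9 ∤ 5.

(←) Suppose 9 ∣ s and 10 ∣ s. Any common multiple of 9 and 10 is a multiple of their lcm; here gcd(9, 10) = 1, so lcm(9, 10) = 9·10 = 90, so 90 ∣ s. Since 5 ∣ 90, it follows that 5 ∣ s.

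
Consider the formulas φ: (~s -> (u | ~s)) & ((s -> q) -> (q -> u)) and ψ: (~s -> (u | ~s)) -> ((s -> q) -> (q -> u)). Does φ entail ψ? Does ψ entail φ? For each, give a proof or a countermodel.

The biconditional holds.

[⇐] Assume the antecedent. If q is true, the antecedent forces (q = T, s = F, u = T) or (q = T, s = T, u = T), and the consequent holds there. If q is false, the consequent reduces to true regardless of the other variables. Either way the consequent holds.

[⇒] Assume the antecedent. If q is true, the antecedent forces (q = T, s = F, u = T) or (q = T, s = T, u = T), and the consequent holds there. If q is false, the consequent reduces to true regardless of the other variables. Either way the consequent holds.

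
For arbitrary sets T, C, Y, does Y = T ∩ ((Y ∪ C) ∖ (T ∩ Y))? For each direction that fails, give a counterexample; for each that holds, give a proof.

(⟹) This inclusion fails. Take T = ∅, C = ∅, Y = {1}; then 1 ∈ Y but 1 ∉ T ∩ ((Y ∪ C) ∖ (T ∩ Y)).

(⟸) This inclusion fails. Take T = {1}, C = {1}, Y = ∅; then 1 ∈ T ∩ ((Y ∪ C) ∖ (T ∩ Y)) but 1 ∉ Y.

(⊆) fails and (⊇) fails.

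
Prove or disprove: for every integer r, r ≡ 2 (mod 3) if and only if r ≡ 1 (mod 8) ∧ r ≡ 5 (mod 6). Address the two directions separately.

Not equivalent: only (⇐) holds.

[⇐] If r ≡ 1 (mod 8) and r ≡ 5 (mod 6), then by the Chinese remainder theorem r ≡ 17 (mod 24). Since 17 ≡ 2 (mod 3) and 3 ∣ 24, we get r ≡ 2 (mod 3).

[⇒] This fails: r = 2 gives 2 ≡ 2 (mod 3) but 2 ≡ 2 (mod 8), so the conjunction on the right does not hold.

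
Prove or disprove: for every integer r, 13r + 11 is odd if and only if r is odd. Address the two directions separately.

(⇒) This fails: r = 0 gives 13r + 11 = 11, which is odd, but 0 is even, not odd.

(⇐) This also fails: r = 5 is odd, but 13r + 11 = 76 is even, not odd.

Both directions fail.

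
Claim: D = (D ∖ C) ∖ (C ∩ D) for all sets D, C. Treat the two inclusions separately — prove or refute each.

The sets are not equal: only the reverse inclusion holds.

(⟹) This inclusion fails. Take D = {1}, C = {1}; then 1 ∈ D but 1 ∉ (D ∖ C) ∖ (C ∩ D).

(⟸) Let x ∈ (D ∖ C) ∖ (C ∩ D). Then x ∈ D and x ∉ C, from which x ∈ D.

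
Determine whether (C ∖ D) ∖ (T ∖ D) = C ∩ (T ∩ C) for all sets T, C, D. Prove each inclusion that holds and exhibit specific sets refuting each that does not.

Forward inclusion. This inclusion fails. Take T = ∅, C = {1}, D = ∅; then 1 ∈ (C ∖ D) ∖ (T ∖ D) but 1 ∉ C ∩ (T ∩ C).

Reverse inclusion. This inclusion fails. Take T = {1}, C = {1}, D = ∅; then 1 ∈ C ∩ (T ∩ C) but 1 ∉ (C ∖ D) ∖ (T ∖ D).

Both inclusions fail.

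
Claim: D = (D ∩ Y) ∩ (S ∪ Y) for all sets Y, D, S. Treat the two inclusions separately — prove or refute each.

Only the reverse inclusion holds.

Forward inclusion. This inclusion fails. Take Y = ∅, D = {1}, S = ∅; then 1 ∈ D but 1 ∉ (D ∩ Y) ∩ (S ∪ Y).

Reverse inclusion. Let x ∈ (D ∩ Y) ∩ (S ∪ Y). Then either x ∈ Y ∩ D and x ∉ S; or x ∈ Y ∩ D ∩ S. In each case x ∈ D, so (D ∩ Y) ∩ (S ∪ Y) ⊆ D.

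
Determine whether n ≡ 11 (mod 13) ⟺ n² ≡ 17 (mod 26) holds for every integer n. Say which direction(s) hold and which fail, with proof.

Neither direction holds.

(→) This fails: take n = 24. Then 24 ≡ 11 (mod 13), but 24² = 576 ≡ 4 (mod 26), not 17.

(←) This fails: take n = 15. Then 15² = 225 ≡ 17 (mod 26), yet 15 ≡ 2 (mod 13), not 11.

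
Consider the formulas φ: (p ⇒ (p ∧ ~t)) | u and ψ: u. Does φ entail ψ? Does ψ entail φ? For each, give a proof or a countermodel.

(→) This fails. Under p = F, u = F, t = F, the left side is true but the right side is false.

(←) Assume the antecedent. If p is true, the antecedent forces (p = T, u = T, t = F) or (p = T, u = T, t = T), and (p ⇒ (p ∧ ~t)) | u holds there. If p is false, (p ⇒ (p ∧ ~t)) | u reduces to true regardless of the other variables. Either way (p ⇒ (p ∧ ~t)) | u holds.

The forward direction fails; the converse holds.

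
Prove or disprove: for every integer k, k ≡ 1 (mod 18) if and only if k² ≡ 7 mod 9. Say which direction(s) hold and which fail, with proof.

Forward direction. This fails: take k = 1. Then 1 ≡ 1 (mod 18), but 1² = 1 ≡ 1 (mod 9), not 7.

Converse. This fails: take k = 4. Then 4² = 16 ≡ 7 (mod 9), yet 4 ≡ 4 (mod 18), not 1.

(⇒) fails and (⇐) fails.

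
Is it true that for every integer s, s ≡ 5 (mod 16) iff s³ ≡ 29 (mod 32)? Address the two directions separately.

Not equivalent: only (⇐) holds.

[⇐] The residues r modulo 32 with r³ ≡ 29 (mod 32) are exactly {5}, and each is ≡ 5 (mod 16).

[⇒] This fails: take s = 21. Then 21 ≡ 5 (mod 16), but 21³ = 9261 ≡ 13 (mod 32), not 29.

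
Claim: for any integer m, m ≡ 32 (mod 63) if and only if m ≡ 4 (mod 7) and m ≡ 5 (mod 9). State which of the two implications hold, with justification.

[⇐] If m ≡ 4 (mod 7) and m ≡ 5 (mod 9), then by the Chinese remainder theorem m ≡ 32 (mod 63). This is exactly m ≡ 32 (mod 63).

[⇒] Suppose m ≡ 32 (mod 63); write m = 63j + 32. Since 7 ∣ 63, reducing mod 7 gives m ≡ 32 ≡ 4 (mod 7); since 9 ∣ 63, reducing mod 9 gives m ≡ 32 ≡ 5 (mod 9).

Equivalent; both directions hold.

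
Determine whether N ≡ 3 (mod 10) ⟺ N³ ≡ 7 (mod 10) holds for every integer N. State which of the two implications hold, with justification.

Forward direction. Suppose N ≡ 3 (mod 10). Write N = 10j + 3. Then (10j + 3)³ = 1000j³ + 900j² + 270j + 27 = 10(100j³ + 90j² + 27j + 2) + 7, so N³ ≡ 7 (mod 10).

Converse. Suppose N³ ≡ 7 (mod 10). The only residue r in {0, …, 9} with r³ ≡ 7 (mod 10) is r = 3, so N ≡ 3 (mod 10).

Both directions hold.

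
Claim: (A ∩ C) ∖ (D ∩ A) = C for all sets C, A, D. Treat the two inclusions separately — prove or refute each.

Forward inclusion. Let x ∈ (A ∩ C) ∖ (D ∩ A). Then x ∈ C ∩ A and x ∉ D, from which x ∈ C.

Reverse inclusion. This inclusion fails. Take C = {1}, A = ∅, D = ∅; then 1 ∈ C but 1 ∉ (A ∩ C) ∖ (D ∩ A).

Only the forward inclusion holds.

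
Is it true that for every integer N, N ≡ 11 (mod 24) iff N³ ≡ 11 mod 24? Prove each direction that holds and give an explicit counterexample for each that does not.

(⇒) Suppose N ≡ 11 (mod 24). Write N = 24j + 11. Then (24j + 11)³ = 13824j³ + 19008j² + 8712j + 1331 = 24(576j³ + 792j² + 363j + 55) + 11, so N³ ≡ 11 (mod 24).

(⇐) Conversely, suppose N³ ≡ 11 (mod 24). The only residue r in {0, …, 23} with r³ ≡ 11 (mod 24) is r = 11, so N ≡ 11 (mod 24).

Equivalent; both directions hold.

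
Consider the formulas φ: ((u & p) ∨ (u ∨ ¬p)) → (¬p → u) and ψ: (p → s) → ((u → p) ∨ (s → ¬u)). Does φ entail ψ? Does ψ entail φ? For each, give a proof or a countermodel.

(⇒) fails and (⇐) fails.

(⟹) This fails. Under p = F, s = T, u = T, the left side is true but the right side is false.

(⟸) This fails. Under p = F, s = F, u = F, the left side is false but the right side is true.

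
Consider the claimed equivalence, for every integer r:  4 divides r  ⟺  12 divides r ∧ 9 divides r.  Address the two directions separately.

(⇐) Suppose 12 ∣ r and 9 ∣ r. Any common multiple of 12 and 9 is a multiple of their lcm; here lcm(12, 9) = 12·9/gcd(12, 9) = 108/3 = 36, so 36 ∣ r. Since 4 ∣ 36, it follows that 4 ∣ r.

(⇒) This fails: take r = 4. Certainly 4 ∣ 4, but 12 ∤ 4.

(⇒) fails; (⇐) holds.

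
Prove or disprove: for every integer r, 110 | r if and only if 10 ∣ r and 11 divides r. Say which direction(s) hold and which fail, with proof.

(→) If 110 ∣ r, write r = 110q. Since 110 = 11·10, r = 10·(11q), so 10 ∣ r; and since 110 = 10·11, r = 11·(10q), so 11 ∣ r.

(←) Suppose 10 ∣ r and 11 ∣ r. Any common multiple of 10 and 11 is a multiple of their lcm; here gcd(10, 11) = 1, so lcm(10, 11) = 10·11 = 110, so 110 ∣ r.

Both directions hold.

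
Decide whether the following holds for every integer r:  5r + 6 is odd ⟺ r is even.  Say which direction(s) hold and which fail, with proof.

(⇒) This fails: r = 7 gives 5r + 6 = 41, which is odd, but 7 is odd, not even.

(⇐) This also fails: r = 2 is even, but 5r + 6 = 16 is even, not odd.

Neither direction holds.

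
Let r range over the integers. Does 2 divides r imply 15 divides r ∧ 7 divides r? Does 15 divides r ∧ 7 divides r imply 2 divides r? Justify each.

(→) This fails: take r = 2. Certainly 2 ∣ 2, but 15 ∤ 2.

(←) This fails: take r = 105. Both 15 ∣ 105 and 7 ∣ 105, yet 105 is not a multiple of 2 (since 105 = 52·2 + 1), so 2 ∤ 105.

Both directions fail.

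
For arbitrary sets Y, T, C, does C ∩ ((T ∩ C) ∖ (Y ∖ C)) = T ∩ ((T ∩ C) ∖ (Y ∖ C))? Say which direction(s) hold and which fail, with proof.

(⊆) Let x ∈ C ∩ ((T ∩ C) ∖ (Y ∖ C)). Then either x ∈ T ∩ C and x ∉ Y; or x ∈ Y ∩ T ∩ C. In each case x ∈ T ∩ ((T ∩ C) ∖ (Y ∖ C)), so C ∩ ((T ∩ C) ∖ (Y ∖ C)) ⊆ T ∩ ((T ∩ C) ∖ (Y ∖ C)).

(⊇) Let x ∈ T ∩ ((T ∩ C) ∖ (Y ∖ C)). Then either x ∈ T ∩ C and x ∉ Y; or x ∈ Y ∩ T ∩ C. In each case x ∈ C ∩ ((T ∩ C) ∖ (Y ∖ C)), so T ∩ ((T ∩ C) ∖ (Y ∖ C)) ⊆ C ∩ ((T ∩ C) ∖ (Y ∖ C)).

Both inclusions hold; the sets are equal.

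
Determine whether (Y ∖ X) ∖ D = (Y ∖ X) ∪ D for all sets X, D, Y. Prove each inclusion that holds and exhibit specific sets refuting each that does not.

The sets are not equal: only the forward inclusion holds.

(⟹) Let x ∈ (Y ∖ X) ∖ D. Then x ∈ Y and x ∉ X, D, from which x ∈ (Y ∖ X) ∪ D.

(⟸) This inclusion fails. Take X = ∅, D = {1}, Y = ∅; then 1 ∈ (Y ∖ X) ∪ D but 1 ∉ (Y ∖ X) ∖ D.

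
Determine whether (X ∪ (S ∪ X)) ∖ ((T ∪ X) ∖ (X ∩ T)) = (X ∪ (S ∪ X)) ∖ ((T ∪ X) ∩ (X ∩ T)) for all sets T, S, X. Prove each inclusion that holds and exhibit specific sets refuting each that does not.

Forward inclusion. This inclusion fails. Take T = {1}, S = ∅, X = {1}; then 1 ∈ (X ∪ (S ∪ X)) ∖ ((T ∪ X) ∖ (X ∩ T)) but 1 ∉ (X ∪ (S ∪ X)) ∖ ((T ∪ X) ∩ (X ∩ T)).

Reverse inclusion. This inclusion fails. Take T = {1}, S = {1}, X = ∅; then 1 ∈ (X ∪ (S ∪ X)) ∖ ((T ∪ X) ∩ (X ∩ T)) but 1 ∉ (X ∪ (S ∪ X)) ∖ ((T ∪ X) ∖ (X ∩ T)).

(⊆) fails and (⊇) fails.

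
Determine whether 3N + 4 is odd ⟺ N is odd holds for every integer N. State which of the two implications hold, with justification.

Converse. Suppose N is odd; write N = 2j + 1. Then 3N + 4 = 3·(2j + 1) + 4 = 2·3j + 7, which is odd.

Forward direction. Suppose 3N + 4 is odd. Since 3 is odd, 3N and N have the same parity, so 3N + 4 ≡ N + 4 (mod 2). As 4 is even, 3N + 4 is odd exactly when N is odd. Thus N is odd.

The biconditional holds.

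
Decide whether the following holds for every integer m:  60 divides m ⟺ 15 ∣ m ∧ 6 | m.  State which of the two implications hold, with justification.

(⇒) holds; (⇐) fails.

(⟹) If 60 ∣ m, write m = 60q. Since 60 = 4·15, m = 15·(4q), so 15 ∣ m; and since 60 = 10·6, m = 6·(10q), so 6 ∣ m.

(⟸) This fails: take m = 30. Both 15 ∣ 30 and 6 ∣ 30, yet 30 is not a multiple of 60 (since 30 = 0·60 + 30), so 60 ∤ 30.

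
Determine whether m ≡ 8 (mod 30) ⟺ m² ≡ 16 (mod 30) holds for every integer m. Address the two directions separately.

Forward direction. This fails: take m = 8. Then 8 ≡ 8 (mod 30), but 8² = 64 ≡ 4 (mod 30), not 16.

Converse. This fails: take m = 4. Then 4² = 16 ≡ 16 (mod 30), yet 4 ≡ 4 (mod 30), not 8.

(⇒) fails and (⇐) fails.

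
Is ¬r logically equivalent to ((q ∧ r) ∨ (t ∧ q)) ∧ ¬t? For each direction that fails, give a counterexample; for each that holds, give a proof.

Both directions fail.

(→) This fails. Under t = F, q = F, r = F, the left side is true but the right side is false.

(←) This fails. Under t = F, q = T, r = T, the left side is false but the right side is true.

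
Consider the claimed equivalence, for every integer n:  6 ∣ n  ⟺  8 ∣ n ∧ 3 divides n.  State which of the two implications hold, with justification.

The forward direction fails; the converse holds.

(→) This fails: take n = 6. Certainly 6 ∣ 6, but 8 ∤ 6.

(←) Suppose 8 ∣ n and 3 ∣ n. Any common multiple of 8 and 3 is a multiple of their lcm; here gcd(8, 3) = 1, so lcm(8, 3) = 8·3 = 24, so 24 ∣ n. Since 6 ∣ 24, it follows that 6 ∣ n.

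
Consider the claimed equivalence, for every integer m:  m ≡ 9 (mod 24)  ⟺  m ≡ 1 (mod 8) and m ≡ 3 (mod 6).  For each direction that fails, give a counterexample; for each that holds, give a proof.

The biconditional holds.

(⟹) Suppose m ≡ 9 (mod 24); write m = 24j + 9. Since 8 ∣ 24, reducing mod 8 gives m ≡ 9 ≡ 1 (mod 8); since 6 ∣ 24, reducing mod 6 gives m ≡ 9 ≡ 3 (mod 6).

(⟸) Conversely, if m ≡ 1 (mod 8) and m ≡ 3 (mod 6), then by the Chinese remainder theorem m ≡ 9 (mod 24). This is exactly m ≡ 9 (mod 24).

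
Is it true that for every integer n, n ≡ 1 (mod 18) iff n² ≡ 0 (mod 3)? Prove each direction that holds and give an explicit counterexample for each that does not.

(→) This fails: take n = 1. Then 1 ≡ 1 (mod 18), but 1² = 1 ≡ 1 (mod 3), not 0.

(←) This fails: take n = 0. Then 0² = 0 ≡ 0 (mod 3), yet 0 ≡ 0 (mod 18), not 1.

Neither implication holds.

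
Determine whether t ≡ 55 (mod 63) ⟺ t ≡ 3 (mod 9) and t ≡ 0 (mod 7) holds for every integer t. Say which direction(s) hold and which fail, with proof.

Both directions fail.

(⇒) This fails: t = 55 gives 55 ≡ 55 (mod 63) but 55 ≡ 1 (mod 9), so the conjunction on the right does not hold.

(⇐) This fails: t = 21 satisfies both congruences on the right (21 ≡ 3 mod 9 and 21 ≡ 0 mod 7) yet 21 ≡ 21 (mod 63), not 55.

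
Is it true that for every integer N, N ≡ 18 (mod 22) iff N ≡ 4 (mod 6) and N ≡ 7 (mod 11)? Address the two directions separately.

Forward direction. This fails: N = 18 gives 18 ≡ 18 (mod 22) but 18 ≡ 0 (mod 6), so the conjunction on the right does not hold.

Converse. If N ≡ 4 (mod 6) and N ≡ 7 (mod 11), then by the Chinese remainder theorem N ≡ 40 (mod 66). Since 40 ≡ 18 (mod 22) and 22 ∣ 66, we get N ≡ 18 (mod 22).

Only the converse holds.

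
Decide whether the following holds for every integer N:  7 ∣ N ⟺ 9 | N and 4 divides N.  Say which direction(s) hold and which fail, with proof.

(⇒) fails and (⇐) fails.

(⟹) This fails: take N = 7. Certainly 7 ∣ 7, but 9 ∤ 7.

(⟸) This fails: take N = 36. Both 9 ∣ 36 and 4 ∣ 36, yet 36 is not a multiple of 7 (since 36 = 5·7 + 1), so 7 ∤ 36.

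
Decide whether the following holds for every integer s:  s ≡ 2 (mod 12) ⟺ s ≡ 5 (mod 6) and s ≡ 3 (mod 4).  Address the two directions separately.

(⇒) fails and (⇐) fails.

(→) This fails: s = 2 gives 2 ≡ 2 (mod 12) but 2 ≡ 2 (mod 6), so the conjunction on the right does not hold.

(←) This fails: s = 11 satisfies both congruences on the right (11 ≡ 5 mod 6 and 11 ≡ 3 mod 4) yet 11 ≡ 11 (mod 12), not 2.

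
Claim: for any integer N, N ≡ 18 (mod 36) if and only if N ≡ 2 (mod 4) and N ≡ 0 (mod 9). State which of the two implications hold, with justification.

Equivalent; both directions hold.

(→) Suppose N ≡ 18 (mod 36); write N = 36j + 18. Since 4 ∣ 36, reducing mod 4 gives N ≡ 18 ≡ 2 (mod 4); since 9 ∣ 36, reducing mod 9 gives N ≡ 18 ≡ 0 (mod 9).

(←) Conversely, if N ≡ 2 (mod 4) and N ≡ 0 (mod 9), then by the Chinese remainder theorem N ≡ 18 (mod 36). This is exactly N ≡ 18 (mod 36).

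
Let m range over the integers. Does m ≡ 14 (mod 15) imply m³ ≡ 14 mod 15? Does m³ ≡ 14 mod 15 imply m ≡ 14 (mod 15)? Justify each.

(→) Suppose m ≡ 14 (mod 15). Write m = 15j + 14. Then (15j + 14)³ = 3375j³ + 9450j² + 8820j + 2744 = 15(225j³ + 630j² + 588j + 182) + 14, so m³ ≡ 14 (mod 15).

(←) Conversely, suppose m³ ≡ 14 (mod 15). The only residue r in {0, …, 14} with r³ ≡ 14 (mod 15) is r = 14, so m ≡ 14 (mod 15).

Both implications hold.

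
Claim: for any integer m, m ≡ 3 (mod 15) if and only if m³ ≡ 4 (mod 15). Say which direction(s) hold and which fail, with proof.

Both directions fail.

[⇒] This fails: take m = 3. Then 3 ≡ 3 (mod 15), but 3³ = 27 ≡ 12 (mod 15), not 4.

[⇐] This fails: take m = 4. Then 4³ = 64 ≡ 4 (mod 15), yet 4 ≡ 4 (mod 15), not 3.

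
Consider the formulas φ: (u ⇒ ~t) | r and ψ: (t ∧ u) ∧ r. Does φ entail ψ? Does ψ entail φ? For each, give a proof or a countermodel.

Forward direction. This fails. Under r = F, u = F, t = F, the left side is true but the right side is false.

Converse. Assume the antecedent. If r is true, (u ⇒ ~t) | r reduces to true regardless of the other variables. If r is false, the antecedent cannot hold. Either way (u ⇒ ~t) | r holds.

The forward direction fails; the converse holds.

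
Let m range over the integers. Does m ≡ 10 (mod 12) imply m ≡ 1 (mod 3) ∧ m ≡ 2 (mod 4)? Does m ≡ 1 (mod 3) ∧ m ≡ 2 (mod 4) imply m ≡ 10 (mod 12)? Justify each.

The biconditional holds.

(⟹) Suppose m ≡ 10 (mod 12); write m = 12j + 10. Since 3 ∣ 12, reducing mod 3 gives m ≡ 10 ≡ 1 (mod 3); since 4 ∣ 12, reducing mod 4 gives m ≡ 10 ≡ 2 (mod 4).

(⟸) Conversely, if m ≡ 1 (mod 3) and m ≡ 2 (mod 4), then by the Chinese remainder theorem m ≡ 10 (mod 12). This is exactly m ≡ 10 (mod 12).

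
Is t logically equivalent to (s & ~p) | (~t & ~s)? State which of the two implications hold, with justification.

Forward direction. This fails. Under t = T, s = F, p = F, the left side is true but the right side is false.

Converse. This fails. Under t = F, s = F, p = F, the left side is false but the right side is true.

(⇒) fails and (⇐) fails.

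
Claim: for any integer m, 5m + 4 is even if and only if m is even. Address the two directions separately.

Forward direction. Suppose 5m + 4 is even. Since 5 is odd, 5m and m have the same parity, so 5m + 4 ≡ m + 4 (mod 2). As 4 is even, 5m + 4 is even exactly when m is even. Thus m is even.

Converse. Suppose m is even; write m = 2j. Then 5m + 4 = 5·(2j) + 4 = 2·5j + 4, which is even.

The biconditional holds.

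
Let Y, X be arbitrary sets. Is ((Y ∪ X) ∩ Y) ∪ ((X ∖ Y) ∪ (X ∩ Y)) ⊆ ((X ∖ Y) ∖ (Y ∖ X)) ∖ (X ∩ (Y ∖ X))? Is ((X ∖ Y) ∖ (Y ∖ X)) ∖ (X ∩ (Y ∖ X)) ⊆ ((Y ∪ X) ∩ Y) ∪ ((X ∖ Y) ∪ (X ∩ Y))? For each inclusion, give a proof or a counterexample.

The sets are not equal: only the reverse inclusion holds.

(⊇) Let x ∈ ((X ∖ Y) ∖ (Y ∖ X)) ∖ (X ∩ (Y ∖ X)). Then x ∈ X and x ∉ Y, from which x ∈ ((Y ∪ X) ∩ Y) ∪ ((X ∖ Y) ∪ (X ∩ Y)).

(⊆) This inclusion fails. Take Y = {1}, X = ∅; then 1 ∈ ((Y ∪ X) ∩ Y) ∪ ((X ∖ Y) ∪ (X ∩ Y)) but 1 ∉ ((X ∖ Y) ∖ (Y ∖ X)) ∖ (X ∩ (Y ∖ X)).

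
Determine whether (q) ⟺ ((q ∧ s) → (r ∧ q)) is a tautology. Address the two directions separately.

(→) This fails. Under r = F, q = T, s = T, the left side is true but the right side is false.

(←) This fails. Under r = F, q = F, s = F, the left side is false but the right side is true.

(⇒) fails and (⇐) fails.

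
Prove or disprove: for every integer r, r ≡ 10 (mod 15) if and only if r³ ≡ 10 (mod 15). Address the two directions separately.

The biconditional holds.

(⟹) Suppose r ≡ 10 (mod 15). Write r = 15j + 10. Then (15j + 10)³ = 3375j³ + 6750j² + 4500j + 1000 = 15(225j³ + 450j² + 300j + 66) + 10, so r³ ≡ 10 (mod 15).

(⟸) Conversely, suppose r³ ≡ 10 (mod 15). The only residue r in {0, …, 14} with r³ ≡ 10 (mod 15) is r = 10, so r ≡ 10 (mod 15).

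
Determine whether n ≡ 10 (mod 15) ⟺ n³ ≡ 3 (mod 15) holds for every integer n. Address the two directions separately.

(⇒) This fails: take n = 10. Then 10 ≡ 10 (mod 15), but 10³ = 1000 ≡ 10 (mod 15), not 3.

(⇐) This fails: take n = 12. Then 12³ = 1728 ≡ 3 (mod 15), yet 12 ≡ 12 (mod 15), not 10.

Neither direction holds.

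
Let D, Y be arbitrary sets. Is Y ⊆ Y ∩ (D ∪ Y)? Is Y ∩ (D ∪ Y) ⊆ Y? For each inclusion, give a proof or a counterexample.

Both inclusions hold; the sets are equal.

Forward inclusion. Let x ∈ Y. Then either x ∈ Y and x ∉ D; or x ∈ D ∩ Y. In each case x ∈ Y ∩ (D ∪ Y), so Y ⊆ Y ∩ (D ∪ Y).

Reverse inclusion. Let x ∈ Y ∩ (D ∪ Y). Then either x ∈ Y and x ∉ D; or x ∈ D ∩ Y. In each case x ∈ Y, so Y ∩ (D ∪ Y) ⊆ Y.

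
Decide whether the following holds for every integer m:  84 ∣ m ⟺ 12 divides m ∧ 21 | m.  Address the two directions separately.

Both directions hold; the statement is true.

(→) If 84 ∣ m, write m = 84q. Since 84 = 7·12, m = 12·(7q), so 12 ∣ m; and since 84 = 4·21, m = 21·(4q), so 21 ∣ m.

(←) Suppose 12 ∣ m and 21 ∣ m. Any common multiple of 12 and 21 is a multiple of their lcm; here lcm(12, 21) = 12·21/gcd(12, 21) = 252/3 = 84, so 84 ∣ m.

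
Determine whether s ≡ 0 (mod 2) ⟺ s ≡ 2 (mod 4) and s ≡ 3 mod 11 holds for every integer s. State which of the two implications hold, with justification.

Not equivalent: only (⇐) holds.

(⇒) This fails: s = 0 gives 0 ≡ 0 (mod 2) but 0 ≡ 0 (mod 4), so the conjunction on the right does not hold.

(⇐) Conversely, if s ≡ 2 (mod 4) and s ≡ 3 (mod 11), then by the Chinese remainder theorem s ≡ 14 (mod 44). Since 14 ≡ 0 (mod 2) and 2 ∣ 44, we get s ≡ 0 (mod 2).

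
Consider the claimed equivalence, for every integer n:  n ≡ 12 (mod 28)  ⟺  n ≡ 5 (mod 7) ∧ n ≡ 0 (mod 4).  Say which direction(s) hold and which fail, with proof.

(⟸) If n ≡ 5 (mod 7) and n ≡ 0 (mod 4), then by the Chinese remainder theorem n ≡ 12 (mod 28). This is exactly n ≡ 12 (mod 28).

(⟹) Suppose n ≡ 12 (mod 28); write n = 28j + 12. Since 7 ∣ 28, reducing mod 7 gives n ≡ 12 ≡ 5 (mod 7); since 4 ∣ 28, reducing mod 4 gives n ≡ 12 ≡ 0 (mod 4).

Both directions hold.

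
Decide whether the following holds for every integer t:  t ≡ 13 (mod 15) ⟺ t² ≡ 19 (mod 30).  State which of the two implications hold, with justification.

(⟹) This fails: take t = 28. Then 28 ≡ 13 (mod 15), but 28² = 784 ≡ 4 (mod 30), not 19.

(⟸) This fails: take t = 7. Then 7² = 49 ≡ 19 (mod 30), yet 7 ≡ 7 (mod 15), not 13.

Neither direction holds.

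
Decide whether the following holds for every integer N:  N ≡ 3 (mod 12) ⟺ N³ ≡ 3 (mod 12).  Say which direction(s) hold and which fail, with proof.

(→) Suppose N ≡ 3 (mod 12). Write N = 12j + 3. Then (12j + 3)³ = 1728j³ + 1296j² + 324j + 27 = 12(144j³ + 108j² + 27j + 2) + 3, so N³ ≡ 3 (mod 12).

(←) For the converse, argue contrapositively. If N ≢ 3 (mod 12), then N is congruent to one of 0, 1, 2, 4, 5, 6, 7, 8, 9, 10, 11 modulo 12, and these give N³ ≡ 0, 1, 8, 4, 5, 0, 7, 8, 9, 4, 11 respectively — never 3.

Both directions hold.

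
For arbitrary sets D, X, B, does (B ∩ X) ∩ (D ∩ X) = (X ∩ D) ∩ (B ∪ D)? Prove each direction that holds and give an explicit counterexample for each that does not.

Forward inclusion. Let x ∈ (B ∩ X) ∩ (D ∩ X). Then x ∈ D ∩ X ∩ B, from which x ∈ (X ∩ D) ∩ (B ∪ D).

Reverse inclusion. This inclusion fails. Take D = {1}, X = {1}, B = ∅; then 1 ∈ (X ∩ D) ∩ (B ∪ D) but 1 ∉ (B ∩ X) ∩ (D ∩ X).

Only the forward inclusion holds.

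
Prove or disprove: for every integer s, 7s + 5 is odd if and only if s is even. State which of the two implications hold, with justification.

Both implications hold.

[⇒] Suppose 7s + 5 is odd. Since 7 is odd, 7s and s have the same parity, so 7s + 5 ≡ s + 5 (mod 2). As 5 is odd, 7s + 5 is odd exactly when s is even. Thus s is even.

[⇐] Conversely, suppose s is even; write s = 2j. Then 7s + 5 = 7·(2j) + 5 = 2·7j + 5, which is odd.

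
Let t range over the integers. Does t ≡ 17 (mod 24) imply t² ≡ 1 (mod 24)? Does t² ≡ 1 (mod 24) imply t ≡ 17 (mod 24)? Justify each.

[⇒] Suppose t ≡ 17 (mod 24). Write t = 24j + 17. Then (24j + 17)² = 576j² + 816j + 289 = 24(24j² + 34j + 12) + 1, so t² ≡ 1 (mod 24).

[⇐] This fails: take t = 1. Then 1² = 1 ≡ 1 (mod 24), yet 1 ≡ 1 (mod 24), not 17.

Not equivalent: only (⇒) holds.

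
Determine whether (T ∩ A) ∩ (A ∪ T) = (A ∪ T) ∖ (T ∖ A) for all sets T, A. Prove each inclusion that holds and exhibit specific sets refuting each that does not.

Forward inclusion. Let x ∈ (T ∩ A) ∩ (A ∪ T). Then x ∈ T ∩ A, from which x ∈ (A ∪ T) ∖ (T ∖ A).

Reverse inclusion. This inclusion fails. Take T = ∅, A = {1}; then 1 ∈ (A ∪ T) ∖ (T ∖ A) but 1 ∉ (T ∩ A) ∩ (A ∪ T).

(⊆) holds; (⊇) fails.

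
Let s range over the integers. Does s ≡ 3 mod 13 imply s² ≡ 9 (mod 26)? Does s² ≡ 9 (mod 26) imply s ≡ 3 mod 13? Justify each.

[⇒] This fails: take s = 16. Then 16 ≡ 3 (mod 13), but 16² = 256 ≡ 22 (mod 26), not 9.

[⇐] This fails: take s = 23. Then 23² = 529 ≡ 9 (mod 26), yet 23 ≡ 10 (mod 13), not 3.

Neither direction holds.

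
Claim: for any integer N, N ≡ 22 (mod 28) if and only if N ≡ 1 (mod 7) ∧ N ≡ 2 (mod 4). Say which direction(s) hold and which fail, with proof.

Forward direction. Suppose N ≡ 22 (mod 28); write N = 28j + 22. Since 7 ∣ 28, reducing mod 7 gives N ≡ 22 ≡ 1 (mod 7); since 4 ∣ 28, reducing mod 4 gives N ≡ 22 ≡ 2 (mod 4).

Converse. If N ≡ 1 (mod 7) and N ≡ 2 (mod 4), then by the Chinese remainder theorem N ≡ 22 (mod 28). This is exactly N ≡ 22 (mod 28).

Equivalent; both directions hold.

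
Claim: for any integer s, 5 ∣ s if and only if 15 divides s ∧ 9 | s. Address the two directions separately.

Forward direction. This fails: take s = 5. Certainly 5 ∣ 5, but 15 ∤ 5.

Converse. Suppose 15 ∣ s and 9 ∣ s. Any common multiple of 15 and 9 is a multiple of their lcm; here lcm(15, 9) = 15·9/gcd(15, 9) = 135/3 = 45, so 45 ∣ s. Since 5 ∣ 45, it follows that 5 ∣ s.

Not equivalent: only (⇐) holds.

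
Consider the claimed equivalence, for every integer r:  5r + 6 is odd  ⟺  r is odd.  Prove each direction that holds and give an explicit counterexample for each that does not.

Equivalent; both directions hold.

(⟹) Suppose 5r + 6 is odd. Since 5 is odd, 5r and r have the same parity, so 5r + 6 ≡ r + 6 (mod 2). As 6 is even, 5r + 6 is odd exactly when r is odd. Thus r is odd.

(⟸) Conversely, suppose r is odd; write r = 2j + 1. Then 5r + 6 = 5·(2j + 1) + 6 = 2·5j + 11, which is odd.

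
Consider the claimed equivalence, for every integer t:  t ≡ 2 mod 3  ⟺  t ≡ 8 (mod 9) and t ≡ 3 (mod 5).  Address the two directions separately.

(⇒) This fails: t = 32 gives 32 ≡ 2 (mod 3) but 32 ≡ 5 (mod 9), so the conjunction on the right does not hold.

(⇐) Conversely, if t ≡ 8 (mod 9) and t ≡ 3 (mod 5), then by the Chinese remainder theorem t ≡ 8 (mod 45). Since 8 ≡ 2 (mod 3) and 3 ∣ 45, we get t ≡ 2 (mod 3).

Only the converse holds.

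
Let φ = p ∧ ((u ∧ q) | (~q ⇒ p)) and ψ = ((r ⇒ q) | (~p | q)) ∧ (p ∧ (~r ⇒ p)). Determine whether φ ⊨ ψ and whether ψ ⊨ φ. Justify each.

Not equivalent: only (⇐) holds.

Forward direction. This fails. Under r = T, u = F, q = F, p = T, the left side is true but the right side is false.

Converse. Assume the antecedent. If p is true, p ∧ ((u ∧ q) | (~q ⇒ p)) reduces to true regardless of the other variables. If p is false, the antecedent cannot hold. Either way p ∧ ((u ∧ q) | (~q ⇒ p)) holds.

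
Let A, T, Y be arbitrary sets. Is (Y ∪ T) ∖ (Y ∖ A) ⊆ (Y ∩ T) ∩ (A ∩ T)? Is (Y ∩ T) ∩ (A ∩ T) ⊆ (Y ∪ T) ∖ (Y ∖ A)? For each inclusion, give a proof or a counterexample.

(⟹) This inclusion fails. Take A = ∅, T = {1}, Y = ∅; then 1 ∈ (Y ∪ T) ∖ (Y ∖ A) but 1 ∉ (Y ∩ T) ∩ (A ∩ T).

(⟸) Let x ∈ (Y ∩ T) ∩ (A ∩ T). Then x ∈ A ∩ T ∩ Y, from which x ∈ (Y ∪ T) ∖ (Y ∖ A).

The sets are not equal: only the reverse inclusion holds.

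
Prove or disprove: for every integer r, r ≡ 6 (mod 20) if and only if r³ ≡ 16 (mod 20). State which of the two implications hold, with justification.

Only the forward implication holds.

[⇒] Suppose r ≡ 6 (mod 20). Write r = 20j + 6. Then (20j + 6)³ = 8000j³ + 7200j² + 2160j + 216 = 20(400j³ + 360j² + 108j + 10) + 16, so r³ ≡ 16 (mod 20).

[⇐] This fails: take r = 16. Then 16³ = 4096 ≡ 16 (mod 20), yet 16 ≡ 16 (mod 20), not 6.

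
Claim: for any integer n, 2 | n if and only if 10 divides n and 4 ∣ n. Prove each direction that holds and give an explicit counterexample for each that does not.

(→) This fails: take n = 2. Certainly 2 ∣ 2, but 10 ∤ 2.

(←) Suppose 10 ∣ n and 4 ∣ n. Any common multiple of 10 and 4 is a multiple of their lcm; here lcm(10, 4) = 10·4/gcd(10, 4) = 40/2 = 20, so 20 ∣ n. Since 2 ∣ 20, it follows that 2 ∣ n.

Only the reverse direction holds.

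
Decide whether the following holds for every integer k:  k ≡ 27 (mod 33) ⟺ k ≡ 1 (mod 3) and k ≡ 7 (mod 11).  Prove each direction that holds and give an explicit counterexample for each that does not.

Forward direction. This fails: k = 27 gives 27 ≡ 27 (mod 33) but 27 ≡ 0 (mod 3), so the conjunction on the right does not hold.

Converse. This fails: k = 7 satisfies both congruences on the right (7 ≡ 1 mod 3 and 7 ≡ 7 mod 11) yet 7 ≡ 7 (mod 33), not 27.

Neither implication holds.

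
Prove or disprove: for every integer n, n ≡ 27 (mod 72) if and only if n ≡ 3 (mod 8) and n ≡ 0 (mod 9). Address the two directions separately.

The biconditional holds.

Converse. If n ≡ 3 (mod 8) and n ≡ 0 (mod 9), then by the Chinese remainder theorem n ≡ 27 (mod 72). This is exactly n ≡ 27 (mod 72).

Forward direction. Suppose n ≡ 27 (mod 72); write n = 72j + 27. Since 8 ∣ 72, reducing mod 8 gives n ≡ 27 ≡ 3 (mod 8); since 9 ∣ 72, reducing mod 9 gives n ≡ 27 ≡ 0 (mod 9).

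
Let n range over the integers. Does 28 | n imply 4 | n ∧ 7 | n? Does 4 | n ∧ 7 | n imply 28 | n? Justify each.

The biconditional holds.

(←) Suppose 4 ∣ n and 7 ∣ n. Any common multiple of 4 and 7 is a multiple of their lcm; here gcd(4, 7) = 1, so lcm(4, 7) = 4·7 = 28, so 28 ∣ n.

(→) If 28 ∣ n, write n = 28q. Since 28 = 7·4, n = 4·(7q), so 4 ∣ n; and since 28 = 4·7, n = 7·(4q), so 7 ∣ n.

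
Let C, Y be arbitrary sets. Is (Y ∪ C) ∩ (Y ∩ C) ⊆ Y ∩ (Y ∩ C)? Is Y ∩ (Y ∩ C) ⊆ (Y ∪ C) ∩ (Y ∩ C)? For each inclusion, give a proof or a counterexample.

Forward inclusion. Let x ∈ (Y ∪ C) ∩ (Y ∩ C). Then x ∈ C ∩ Y, from which x ∈ Y ∩ (Y ∩ C).

Reverse inclusion. Let x ∈ Y ∩ (Y ∩ C). Then x ∈ C ∩ Y, from which x ∈ (Y ∪ C) ∩ (Y ∩ C).

The two sets are equal.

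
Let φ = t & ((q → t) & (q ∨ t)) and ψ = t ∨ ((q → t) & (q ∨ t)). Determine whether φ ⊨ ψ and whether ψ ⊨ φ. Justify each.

Both directions hold.

(⇐) Assume the antecedent. If q is true, the antecedent forces (q = T, t = T), and t & ((q → t) & (q ∨ t)) holds there. If q is false, the antecedent forces (q = F, t = T), and t & ((q → t) & (q ∨ t)) holds there. Either way t & ((q → t) & (q ∨ t)) holds.

(⇒) Assume the antecedent. If q is true, the antecedent forces (q = T, t = T), and t ∨ ((q → t) & (q ∨ t)) holds there. If q is false, the antecedent forces (q = F, t = T), and t ∨ ((q → t) & (q ∨ t)) holds there. Either way t ∨ ((q → t) & (q ∨ t)) holds.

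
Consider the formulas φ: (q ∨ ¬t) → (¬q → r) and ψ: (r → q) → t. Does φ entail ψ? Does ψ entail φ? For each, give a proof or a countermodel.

Not equivalent: only (⇐) holds.

[⇐] Assume the antecedent. If t is true, (q ∨ ¬t) → (¬q → r) reduces to true regardless of the other variables. If t is false, the antecedent forces (t = F, q = F, r = T), and (q ∨ ¬t) → (¬q → r) holds there. Either way (q ∨ ¬t) → (¬q → r) holds.

[⇒] This fails. Under t = F, q = T, r = F, the left side is true but the right side is false.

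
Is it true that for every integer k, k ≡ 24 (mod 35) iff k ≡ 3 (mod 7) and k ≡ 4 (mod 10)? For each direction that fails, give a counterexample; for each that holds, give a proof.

Only the converse holds.

[⇒] This fails: k = 59 gives 59 ≡ 24 (mod 35) but 59 ≡ 9 (mod 10), so the conjunction on the right does not hold.

[⇐] Conversely, if k ≡ 3 (mod 7) and k ≡ 4 (mod 10), then by the Chinese remainder theorem k ≡ 24 (mod 70). Since 24 ≡ 24 (mod 35) and 35 ∣ 70, we get k ≡ 24 (mod 35).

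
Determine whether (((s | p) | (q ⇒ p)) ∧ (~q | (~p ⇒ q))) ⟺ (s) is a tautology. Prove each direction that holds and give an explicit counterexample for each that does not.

Only the reverse direction holds.

(⟹) This fails. Under s = F, p = F, q = F, the left side is true but the right side is false.

(⟸) Assume the antecedent. If s is true, the consequent reduces to true regardless of the other variables. If s is false, the antecedent cannot hold. Either way the consequent holds.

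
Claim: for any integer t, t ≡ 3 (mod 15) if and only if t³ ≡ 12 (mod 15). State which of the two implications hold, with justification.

Both directions hold.

[⇒] Suppose t ≡ 3 (mod 15). Write t = 15j + 3. Then (15j + 3)³ = 3375j³ + 2025j² + 405j + 27 = 15(225j³ + 135j² + 27j + 1) + 12, so t³ ≡ 12 (mod 15).

[⇐] Conversely, suppose t³ ≡ 12 (mod 15). The only residue r in {0, …, 14} with r³ ≡ 12 (mod 15) is r = 3, so t ≡ 3 (mod 15).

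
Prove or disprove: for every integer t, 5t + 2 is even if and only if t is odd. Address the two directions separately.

Forward direction. This fails: t = 0 gives 5t + 2 = 2, which is even, but 0 is even, not odd.

Converse. This also fails: t = 7 is odd, but 5t + 2 = 37 is odd, not even.

Neither direction holds.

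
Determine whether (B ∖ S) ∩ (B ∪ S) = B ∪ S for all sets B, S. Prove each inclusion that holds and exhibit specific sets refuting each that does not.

Forward inclusion. Let x ∈ (B ∖ S) ∩ (B ∪ S). Then x ∈ B and x ∉ S, from which x ∈ B ∪ S.

Reverse inclusion. This inclusion fails. Take B = ∅, S = {1}; then 1 ∈ B ∪ S but 1 ∉ (B ∖ S) ∩ (B ∪ S).

(⊆) holds; (⊇) fails.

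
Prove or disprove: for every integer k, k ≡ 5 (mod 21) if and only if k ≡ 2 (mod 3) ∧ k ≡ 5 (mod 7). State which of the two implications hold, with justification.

Converse. If k ≡ 2 (mod 3) and k ≡ 5 (mod 7), then by the Chinese remainder theorem k ≡ 5 (mod 21). This is exactly k ≡ 5 (mod 21).

Forward direction. Suppose k ≡ 5 (mod 21); write k = 21j + 5. Since 3 ∣ 21, reducing mod 3 gives k ≡ 5 ≡ 2 (mod 3); since 7 ∣ 21, reducing mod 7 gives k ≡ 5 (mod 7).

Equivalent; both directions hold.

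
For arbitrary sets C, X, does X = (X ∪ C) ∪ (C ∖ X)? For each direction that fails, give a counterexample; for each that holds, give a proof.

(⊆) Let x ∈ X. Then either x ∈ X and x ∉ C; or x ∈ C ∩ X. In each case x ∈ (X ∪ C) ∪ (C ∖ X), so X ⊆ (X ∪ C) ∪ (C ∖ X).

(⊇) This inclusion fails. Take C = {1}, X = ∅; then 1 ∈ (X ∪ C) ∪ (C ∖ X) but 1 ∉ X.

Only the forward inclusion holds.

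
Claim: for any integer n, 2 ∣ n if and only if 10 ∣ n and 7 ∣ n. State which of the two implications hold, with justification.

(→) This fails: take n = 2. Certainly 2 ∣ 2, but 10 ∤ 2.

(←) Suppose 10 ∣ n and 7 ∣ n. Any common multiple of 10 and 7 is a multiple of their lcm; here gcd(10, 7) = 1, so lcm(10, 7) = 10·7 = 70, so 70 ∣ n. Since 2 ∣ 70, it follows that 2 ∣ n.

(⇒) fails; (⇐) holds.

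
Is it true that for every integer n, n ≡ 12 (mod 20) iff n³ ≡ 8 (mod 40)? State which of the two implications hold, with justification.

Only the forward direction holds.

(⇒) Suppose n ≡ 12 (mod 20). Working modulo 40, n ∈ {12, 32}; for each such r, r³ ≡ 8 (mod 40).

(⇐) This fails: take n = 2. Then 2³ = 8 ≡ 8 (mod 40), yet 2 ≡ 2 (mod 20), not 12.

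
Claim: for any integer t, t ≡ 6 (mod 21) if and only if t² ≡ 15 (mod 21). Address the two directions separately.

(⟹) Suppose t ≡ 6 (mod 21). Write t = 21j + 6. Then (21j + 6)² = 441j² + 252j + 36 = 21(21j² + 12j + 1) + 15, so t² ≡ 15 (mod 21).

(⟸) This fails: take t = 15. Then 15² = 225 ≡ 15 (mod 21), yet 15 ≡ 15 (mod 21), not 6.

Not equivalent: only (⇒) holds.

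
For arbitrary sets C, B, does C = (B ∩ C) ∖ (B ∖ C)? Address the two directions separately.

(⟹) This inclusion fails. Take C = {1}, B = ∅; then 1 ∈ C but 1 ∉ (B ∩ C) ∖ (B ∖ C).

(⟸) Let x ∈ (B ∩ C) ∖ (B ∖ C). Then x ∈ C ∩ B, from which x ∈ C.

The sets are not equal: only the reverse inclusion holds.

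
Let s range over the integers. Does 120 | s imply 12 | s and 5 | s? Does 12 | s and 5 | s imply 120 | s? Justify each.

Not equivalent: only (⇒) holds.

[⇒] If 120 ∣ s, write s = 120q. Since 120 = 10·12, s = 12·(10q), so 12 ∣ s; and since 120 = 24·5, s = 5·(24q), so 5 ∣ s.

[⇐] This fails: take s = 60. Both 12 ∣ 60 and 5 ∣ 60, yet 60 is not a multiple of 120 (since 60 = 0·120 + 60), so 120 ∤ 60.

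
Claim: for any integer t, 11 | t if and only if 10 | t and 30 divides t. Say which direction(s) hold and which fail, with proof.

Forward direction. This fails: take t = 11. Certainly 11 ∣ 11, but 10 ∤ 11.

Converse. This fails: take t = 30. Both 10 ∣ 30 and 30 ∣ 30, yet 30 is not a multiple of 11 (since 30 = 2·11 + 8), so 11 ∤ 30.

Neither implication holds.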